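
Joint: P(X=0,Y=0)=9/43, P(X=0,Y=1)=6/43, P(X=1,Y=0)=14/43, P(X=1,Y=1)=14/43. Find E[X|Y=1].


P(Y=1) = 20/43
E[X|Y=1] = (0*6 + 1*14)/20 = 14/20 = 7/10

7/10


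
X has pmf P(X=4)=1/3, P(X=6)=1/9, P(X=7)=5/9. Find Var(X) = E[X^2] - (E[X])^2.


E[X] = 53/9, E[X^2] = 329/9
Var(X) = E[X^2] - (E[X])^2 = 329/9 - (53/9)^2 = 152/81

152/81


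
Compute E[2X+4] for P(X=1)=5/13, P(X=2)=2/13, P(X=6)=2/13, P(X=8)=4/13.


E[2X+4] = sum(g(x)*P(x))
= 6*5/13 + 8*2/13 + 16*2/13 + 20*4/13
= 158/13

158/13


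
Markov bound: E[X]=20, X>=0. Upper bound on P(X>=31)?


Markov: P(X >= a) <= E[X]/a
P(X >= 31) <= 20/31

20/31


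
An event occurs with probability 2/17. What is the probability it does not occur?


P(A') = 1 - P(A) = 1 - 2/17 = 15/17

15/17


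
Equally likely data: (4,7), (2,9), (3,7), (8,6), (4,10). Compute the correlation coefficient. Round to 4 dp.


Cov(X,Y) = -1.7600, Var(X) = 4.1600, Var(Y) = 2.1600
rho = Cov/(sqrt(VarX)*sqrt(VarY)) = -0.5871

-0.5871


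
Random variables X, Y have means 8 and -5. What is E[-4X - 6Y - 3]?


E[-4X - 6Y - 3] = -4*E[X] - 6*E[Y] - 3
= (-4)*(8) + (-6)*(-5) + (-3)
= -32 + 30 - 3 = -5

-5


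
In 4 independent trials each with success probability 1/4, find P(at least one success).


P(at least one) = 1 - P(none)
P(none) = (1 - 1/4)^4 = (3/4)^4 = 81/256
P(at least one) = 1 - 81/256 = 175/256

175/256


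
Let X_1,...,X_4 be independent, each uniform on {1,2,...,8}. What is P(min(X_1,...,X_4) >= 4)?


P(min >= 4) = P(all X_i >= 4) = (P(X_1 >= 4))^4
= (5/8)^4 = 625/4096

625/4096


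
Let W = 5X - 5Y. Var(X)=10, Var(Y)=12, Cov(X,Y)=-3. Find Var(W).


Var(5X - 5Y) = 5^2*Var(X) + (-5)^2*Var(Y) + 2*5*(-5)*Cov(X,Y)
= 25*10 + 25*12 - 50*(-3)
= 250 + 300 + 150 = 700

700


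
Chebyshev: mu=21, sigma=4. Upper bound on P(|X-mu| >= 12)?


k = 12/4 = 3
Chebyshev: P(|X-mu| >= k*sigma) <= 1/k^2 = 1/3^2 = 1/9

1/9


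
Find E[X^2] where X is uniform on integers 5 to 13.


E[X^2] = (1/9) * sum(x^2 for x=5..13)
= 789/9 = 263/3

263/3


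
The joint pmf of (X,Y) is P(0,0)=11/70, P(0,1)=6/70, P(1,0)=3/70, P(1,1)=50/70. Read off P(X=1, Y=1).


Read from table: P(X=1, Y=1) = 50/70 = 5/7

5/7


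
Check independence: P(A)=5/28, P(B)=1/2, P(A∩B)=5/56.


P(A)*P(B) = 5/28*1/2 = 5/56
P(A∩B) = 5/56, which equals P(A)P(B), so independent

Yes, A and B are independent


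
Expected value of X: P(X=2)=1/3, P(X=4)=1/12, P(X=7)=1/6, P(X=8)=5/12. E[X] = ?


E[X] = sum(x * P(x))
= 2*1/3 + 4*1/12 + 7*1/6 + 8*5/12
= 11/2

11/2


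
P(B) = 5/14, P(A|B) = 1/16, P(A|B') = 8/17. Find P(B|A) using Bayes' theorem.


P(A) = P(A|B)P(B) + P(A|B')P(B') = 1/16*5/14 + 8/17*9/14 = 1237/3808
P(B|A) = P(A|B)P(B)/P(A) = (5/224)/(1237/3808) = 85/1237

85/1237


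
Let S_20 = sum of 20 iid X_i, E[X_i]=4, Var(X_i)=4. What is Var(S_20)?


By independence, Var(S_n) = n*Var(X_1) = 20*4 = 80

80


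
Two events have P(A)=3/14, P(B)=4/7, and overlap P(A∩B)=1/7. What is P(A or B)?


P(A∪B) = P(A) + P(B) - P(A∩B)
= 3/14 + 4/7 - 1/7 = 9/14

9/14


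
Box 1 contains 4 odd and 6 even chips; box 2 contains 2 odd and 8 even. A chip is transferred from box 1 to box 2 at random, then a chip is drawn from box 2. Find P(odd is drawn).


P(transfer odd) = 4/10 = 2/5; P(transfer even) = 3/5
If odd transferred: Urn II has 3 odd of 11, so P(odd|odd moved) = 3/11
If even transferred: Urn II has 2 odd of 11, so P(odd|even moved) = 2/11
By total probability: P(odd) = 2/5*3/11 + 3/5*2/11 = 12/55

12/55


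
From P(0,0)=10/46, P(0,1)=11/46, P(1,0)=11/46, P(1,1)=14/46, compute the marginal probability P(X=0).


P(X=0) = P(0,0)+P(0,1) = 10/46 + 11/46 = 21/46

21/46


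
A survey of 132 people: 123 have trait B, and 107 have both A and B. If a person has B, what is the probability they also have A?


P(A|B) = P(A∩B)/P(B) = (107/132)/(123/132) = 107/123

107/123


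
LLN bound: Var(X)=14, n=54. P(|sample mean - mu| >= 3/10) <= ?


Var(Xbar) = Var(X)/n = 14/54
Chebyshev: P(|Xbar-mu| >= 3/10) <= Var(Xbar)/(3/10)^2 = (7/27)/(9/100) = 700/243
Bound exceeds 1, so trivial bound: 1

1


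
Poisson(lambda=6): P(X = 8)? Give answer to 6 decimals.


P(X=8) = e^(-6) * 6^8 / 8!
≈ 0.002478752177 * 1679616 / 40320
≈ 0.103258

0.103258


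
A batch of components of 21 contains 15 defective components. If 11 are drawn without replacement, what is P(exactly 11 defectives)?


P(X=11) = C(15,11)*C(6,0) / C(21,11)
= 1365*1 / 352716
= 1365/352716 = 5/1292

5/1292


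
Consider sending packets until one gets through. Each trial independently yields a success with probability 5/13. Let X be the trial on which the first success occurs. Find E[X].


For geometric (trials until first success), E[X] = 1/p = 1/(5/13) = 13/5

13/5


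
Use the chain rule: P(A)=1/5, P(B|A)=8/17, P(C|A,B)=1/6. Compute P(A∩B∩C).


P(A∩B∩C) = P(A) * P(B|A) * P(C|A∩B)
= 1/5 * 8/17 * 1/6
= 8/85 * 1/6 = 4/255

4/255


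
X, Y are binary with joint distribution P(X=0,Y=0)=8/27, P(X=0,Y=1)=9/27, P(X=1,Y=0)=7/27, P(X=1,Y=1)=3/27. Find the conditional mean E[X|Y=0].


P(Y=0) = 15/27
E[X|Y=0] = (0*8 + 1*7)/15 = 7/15

7/15


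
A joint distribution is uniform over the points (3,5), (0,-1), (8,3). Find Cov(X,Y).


E[X]=11/3, E[Y]=7/3, E[XY]=13
Cov(X,Y) = E[XY] - E[X]E[Y] = 13 - 11/3*7/3 = 40/9

40/9


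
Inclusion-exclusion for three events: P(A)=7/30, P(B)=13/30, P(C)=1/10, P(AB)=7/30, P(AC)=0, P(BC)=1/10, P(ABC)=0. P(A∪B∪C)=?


P(A∪B∪C) = P(A)+P(B)+P(C) - P(AB)-P(AC)-P(BC) + P(ABC)
= 7/30+13/30+1/10 - 7/30-0-1/10 + 0
= 13/30

13/30


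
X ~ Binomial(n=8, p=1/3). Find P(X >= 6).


P(X>=6) = P(X=6) + P(X=7) + P(X=8)
= 112/6561 + 16/6561 + 1/6561
= 43/2187

43/2187


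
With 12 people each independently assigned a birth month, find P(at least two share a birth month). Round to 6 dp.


P(all different) = prod((12-i)/12 for i=0..11) = 0.000054
P(at least one match) = 1 - 0.000054 = 0.999946

0.999946


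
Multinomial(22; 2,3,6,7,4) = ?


22! = 1124000727777607680000
Denominator: 2!=2 * 3!=6 * 6!=720 * 7!=5040 * 4!=24
Coefficient = 1124000727777607680000 / 1045094400 = 1075501627200

1075501627200


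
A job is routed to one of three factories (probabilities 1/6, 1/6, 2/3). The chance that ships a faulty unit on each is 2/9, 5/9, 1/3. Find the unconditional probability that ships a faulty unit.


P(A) = P(A|B1)P(B1) + P(A|B2)P(B2) + P(A|B3)P(B3)
= 2/9*1/6 + 5/9*1/6 + 1/3*2/3
= 1/27 + 5/54 + 2/9 = 19/54

19/54


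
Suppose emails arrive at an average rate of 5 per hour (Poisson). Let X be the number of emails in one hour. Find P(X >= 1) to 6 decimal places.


P(X>=1) = 1 - P(X<=0) = 1 - (e^(-5)*5^0/0!)
≈ 1 - 0.0067379470 = 0.9932620530
≈ 0.993262

0.993262


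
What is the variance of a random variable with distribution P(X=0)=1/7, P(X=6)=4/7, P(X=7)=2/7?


E[X] = 38/7, E[X^2] = 242/7
Var(X) = E[X^2] - (E[X])^2 = 242/7 - (38/7)^2 = 250/49

250/49


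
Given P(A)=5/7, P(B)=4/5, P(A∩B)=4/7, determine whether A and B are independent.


P(A)*P(B) = 5/7*4/5 = 4/7
P(A∩B) = 4/7, which equals P(A)P(B), so independent

Yes, A and B are independent


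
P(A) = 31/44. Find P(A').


P(A') = 1 - P(A) = 1 - 31/44 = 13/44

13/44


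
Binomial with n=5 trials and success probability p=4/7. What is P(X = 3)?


P(X=3) = C(5,3) * p^3 * (1-p)^2
= 10 * 64/343 * 9/49
= 5760/16807

5760/16807


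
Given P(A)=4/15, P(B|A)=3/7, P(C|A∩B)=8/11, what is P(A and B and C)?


P(A∩B∩C) = P(A) * P(B|A) * P(C|A∩B)
= 4/15 * 3/7 * 8/11
= 4/35 * 8/11 = 32/385

32/385


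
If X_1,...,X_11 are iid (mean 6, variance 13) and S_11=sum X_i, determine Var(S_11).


By independence, Var(S_n) = n*Var(X_1) = 11*13 = 143

143


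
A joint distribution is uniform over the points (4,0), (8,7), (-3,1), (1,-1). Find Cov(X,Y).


E[X]=5/2, E[Y]=7/4, E[XY]=13
Cov(X,Y) = E[XY] - E[X]E[Y] = 13 - 5/2*7/4 = 69/8

69/8


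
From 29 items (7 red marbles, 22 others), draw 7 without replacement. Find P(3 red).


P(X=3) = C(7,3)*C(22,4) / C(29,7)
= 35*7315 / 1560780
= 256025/1560780 = 51205/312156

51205/312156


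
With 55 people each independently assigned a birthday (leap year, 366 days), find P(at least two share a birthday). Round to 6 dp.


P(all different) = prod((366-i)/366 for i=0..54) = 0.013909
P(at least one match) = 1 - 0.013909 = 0.986091

0.986091


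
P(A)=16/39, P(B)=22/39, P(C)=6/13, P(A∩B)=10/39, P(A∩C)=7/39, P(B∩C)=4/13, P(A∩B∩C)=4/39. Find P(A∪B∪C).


P(A∪B∪C) = P(A)+P(B)+P(C) - P(AB)-P(AC)-P(BC) + P(ABC)
= 16/39+22/39+6/13 - 10/39-7/39-4/13 + 4/39
= 31/39

31/39


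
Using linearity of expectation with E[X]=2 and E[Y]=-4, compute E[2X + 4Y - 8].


E[2X + 4Y - 8] = 2*E[X] + 4*E[Y] - 8
= (2)*(2) + (4)*(-4) + (-8)
= 4 - 16 - 8 = -20

-20


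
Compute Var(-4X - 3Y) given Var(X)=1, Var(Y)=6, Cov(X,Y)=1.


Var(-4X - 3Y) = (-4)^2*Var(X) + (-3)^2*Var(Y) + 2*(-4)*(-3)*Cov(X,Y)
= 16*1 + 9*6 + 24*1
= 16 + 54 + 24 = 94

94


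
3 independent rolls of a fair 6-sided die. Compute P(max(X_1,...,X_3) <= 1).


P(max <= 1) = P(all X_i <= 1) = (P(X_1 <= 1))^3
= (1/6)^3 = 1/216

1/216


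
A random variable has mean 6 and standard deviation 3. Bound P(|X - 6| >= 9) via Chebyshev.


k = 9/3 = 3
Chebyshev: P(|X-mu| >= k*sigma) <= 1/k^2 = 1/3^2 = 1/9

1/9


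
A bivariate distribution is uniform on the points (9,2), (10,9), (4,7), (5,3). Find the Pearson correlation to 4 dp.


Cov(X,Y) = 1.0000, Var(X) = 6.5000, Var(Y) = 8.1875
rho = Cov/(sqrt(VarX)*sqrt(VarY)) = 0.1371

0.1371


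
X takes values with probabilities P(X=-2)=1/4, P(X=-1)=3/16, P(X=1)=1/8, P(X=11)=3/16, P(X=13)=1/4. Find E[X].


E[X] = sum(x * P(x))
= -2*1/4 - 1*3/16 + 1*1/8 + 11*3/16 + 13*1/4
= 19/4

19/4


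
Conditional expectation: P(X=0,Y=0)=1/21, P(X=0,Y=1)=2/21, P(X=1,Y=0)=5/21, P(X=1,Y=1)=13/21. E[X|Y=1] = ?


P(Y=1) = 15/21
E[X|Y=1] = (0*2 + 1*13)/15 = 13/15

13/15


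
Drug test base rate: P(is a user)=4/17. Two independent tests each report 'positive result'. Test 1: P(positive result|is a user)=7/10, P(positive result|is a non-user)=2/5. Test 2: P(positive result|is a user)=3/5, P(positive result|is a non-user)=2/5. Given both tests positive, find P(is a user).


After test 1: P(+) = 7/10*4/17 + 2/5*13/17 = 8/17
P(B|+) = (14/85)/(8/17) = 7/20
After test 2 (use post1 as new prior): P(+) = 3/5*7/20 + 2/5*13/20 = 47/100
P(B|+,+) = (21/100)/(47/100) = 21/47

21/47


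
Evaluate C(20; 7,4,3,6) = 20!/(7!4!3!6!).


20! = 2432902008176640000
Denominator: 7!=5040 * 4!=24 * 3!=6 * 6!=720
Coefficient = 2432902008176640000 / 522547200 = 4655851200

4655851200


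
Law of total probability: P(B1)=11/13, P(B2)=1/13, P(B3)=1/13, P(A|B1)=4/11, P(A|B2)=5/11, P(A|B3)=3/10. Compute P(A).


P(A) = P(A|B1)P(B1) + P(A|B2)P(B2) + P(A|B3)P(B3)
= 4/11*11/13 + 5/11*1/13 + 3/10*1/13
= 4/13 + 5/143 + 3/130 = 523/1430

523/1430


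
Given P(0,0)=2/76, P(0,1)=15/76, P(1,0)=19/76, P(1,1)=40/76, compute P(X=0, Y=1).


Read from table: P(X=0, Y=1) = 15/76

15/76


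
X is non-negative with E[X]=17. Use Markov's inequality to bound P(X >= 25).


Markov: P(X >= a) <= E[X]/a
P(X >= 25) <= 17/25

17/25


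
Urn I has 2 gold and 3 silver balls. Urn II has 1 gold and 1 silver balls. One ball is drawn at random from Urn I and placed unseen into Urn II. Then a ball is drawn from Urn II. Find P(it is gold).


P(transfer gold) = 2/5; P(transfer silver) = 3/5
If gold transferred: Urn II has 2 gold of 3, so P(gold|gold moved) = 2/3
If silver transferred: Urn II has 1 gold of 3, so P(gold|silver moved) = 1/3
By total probability: P(gold) = 2/5*2/3 + 3/5*1/3 = 7/15

7/15


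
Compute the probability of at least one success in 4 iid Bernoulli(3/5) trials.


P(at least one) = 1 - P(none)
P(none) = (1 - 3/5)^4 = (2/5)^4 = 16/625
P(at least one) = 1 - 16/625 = 609/625

609/625


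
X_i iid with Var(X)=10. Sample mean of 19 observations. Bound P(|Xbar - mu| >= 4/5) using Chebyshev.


Var(Xbar) = Var(X)/n = 10/19
Chebyshev: P(|Xbar-mu| >= 4/5) <= Var(Xbar)/(4/5)^2 = (10/19)/(16/25) = 125/152

125/152


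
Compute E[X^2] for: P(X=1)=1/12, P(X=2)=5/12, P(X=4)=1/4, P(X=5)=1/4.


E[X^2] = sum(x^2 * P(x))
= 1*1/12 + 4*5/12 + 16*1/4 + 25*1/4
= 12

12


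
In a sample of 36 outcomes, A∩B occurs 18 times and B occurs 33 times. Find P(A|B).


P(A|B) = P(A∩B)/P(B) = (18/36)/(33/36) = 18/33 = 6/11

6/11


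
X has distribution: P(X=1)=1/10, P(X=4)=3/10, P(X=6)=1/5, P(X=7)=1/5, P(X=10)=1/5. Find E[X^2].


E[X^2] = sum(g(x)*P(x))
= 1*1/10 + 16*3/10 + 36*1/5 + 49*1/5 + 100*1/5
= 419/10

419/10


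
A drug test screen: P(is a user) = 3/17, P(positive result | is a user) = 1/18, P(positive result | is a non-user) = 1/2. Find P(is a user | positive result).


P(A) = P(A|B)P(B) + P(A|B')P(B') = 1/18*3/17 + 1/2*14/17 = 43/102
P(B|A) = P(A|B)P(B)/P(A) = (1/102)/(43/102) = 1/43

1/43


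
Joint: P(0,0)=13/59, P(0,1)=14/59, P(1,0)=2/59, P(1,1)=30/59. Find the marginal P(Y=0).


P(Y=0) = P(0,0)+P(1,0) = 13/59 + 2/59 = 15/59

15/59


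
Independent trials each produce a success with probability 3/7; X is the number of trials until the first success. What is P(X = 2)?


P(X=2) = (1-p)^1 * p = (4/7)^1 * 3/7
= 4/7 * 3/7 = 12/49

12/49


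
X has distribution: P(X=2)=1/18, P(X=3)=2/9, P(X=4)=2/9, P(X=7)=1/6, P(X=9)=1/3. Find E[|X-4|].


E[|X-4|] = sum(g(x)*P(x))
= 2*1/18 + 1*2/9 + 0*2/9 + 3*1/6 + 5*1/3
= 5/2

5/2


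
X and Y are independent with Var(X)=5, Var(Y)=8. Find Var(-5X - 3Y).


Independence => Cov(X,Y)=0
Var(-5X - 3Y) = (-5)^2*Var(X) + (-3)^2*Var(Y)
= 25*5 + 9*8 = 197

197


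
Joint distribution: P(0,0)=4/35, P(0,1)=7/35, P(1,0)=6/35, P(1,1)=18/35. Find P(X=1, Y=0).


Read from table: P(X=1, Y=0) = 6/35

6/35


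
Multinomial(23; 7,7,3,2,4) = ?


23! = 25852016738884976640000
Denominator: 7!=5040 * 7!=5040 * 3!=6 * 2!=2 * 4!=24
Coefficient = 25852016738884976640000 / 7315660800 = 3533791060800

3533791060800


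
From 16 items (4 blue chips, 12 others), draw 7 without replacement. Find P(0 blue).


P(X=0) = C(4,0)*C(12,7) / C(16,7)
= 1*792 / 11440
= 792/11440 = 9/130

9/130


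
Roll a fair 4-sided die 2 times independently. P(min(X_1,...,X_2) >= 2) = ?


P(min >= 2) = P(all X_i >= 2) = (P(X_1 >= 2))^2
= (3/4)^2 = 9/16

9/16


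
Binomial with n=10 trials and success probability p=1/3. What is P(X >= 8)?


P(X>=8) = P(X=8) + P(X=9) + P(X=10)
= 20/6561 + 20/59049 + 1/59049
= 67/19683

67/19683


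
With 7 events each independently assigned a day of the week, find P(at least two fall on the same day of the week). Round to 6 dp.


P(all different) = prod((7-i)/7 for i=0..6) = 0.006120
P(at least one match) = 1 - 0.006120 = 0.993880

0.993880


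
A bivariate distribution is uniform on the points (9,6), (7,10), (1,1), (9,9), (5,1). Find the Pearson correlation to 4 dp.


Cov(X,Y) = 8.7200, Var(X) = 8.9600, Var(Y) = 14.6400
rho = Cov/(sqrt(VarX)*sqrt(VarY)) = 0.7614

0.7614


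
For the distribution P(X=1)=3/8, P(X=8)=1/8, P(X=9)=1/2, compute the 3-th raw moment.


E[X^3] = sum(x^3 * P(x))
= 1*3/8 + 512*1/8 + 729*1/2
= 3431/8

3431/8


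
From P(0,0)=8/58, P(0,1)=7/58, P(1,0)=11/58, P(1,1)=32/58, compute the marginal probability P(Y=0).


P(Y=0) = P(0,0)+P(1,0) = 8/58 + 11/58 = 19/58

19/58


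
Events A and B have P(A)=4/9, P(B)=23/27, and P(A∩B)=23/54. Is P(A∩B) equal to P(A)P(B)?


P(A)*P(B) = 4/9*23/27 = 92/243
P(A∩B) = 23/54 != 92/243, so not independent

No, A and B are not independent


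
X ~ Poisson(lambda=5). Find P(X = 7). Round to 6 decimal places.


P(X=7) = e^(-5) * 5^7 / 7!
≈ 0.006737946999 * 78125 / 5040
≈ 0.104445

0.104445


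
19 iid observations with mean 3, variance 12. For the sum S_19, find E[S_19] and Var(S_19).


E[S_n] = n*mu = 19*3 = 57
Var(S_n) = n*sigma^2 = 19*12 = 228

E[S_19]=57, Var(S_19)=228


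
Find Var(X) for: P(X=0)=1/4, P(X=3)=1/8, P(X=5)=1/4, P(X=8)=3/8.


E[X] = 37/8, E[X^2] = 251/8
Var(X) = E[X^2] - (E[X])^2 = 251/8 - (37/8)^2 = 639/64

639/64


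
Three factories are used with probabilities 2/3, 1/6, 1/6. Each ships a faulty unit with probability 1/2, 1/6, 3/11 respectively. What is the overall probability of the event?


P(A) = P(A|B1)P(B1) + P(A|B2)P(B2) + P(A|B3)P(B3)
= 1/2*2/3 + 1/6*1/6 + 3/11*1/6
= 1/3 + 1/36 + 1/22 = 161/396

161/396


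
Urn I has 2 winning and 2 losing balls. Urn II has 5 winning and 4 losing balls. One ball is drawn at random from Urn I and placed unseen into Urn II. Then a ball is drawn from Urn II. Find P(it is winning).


P(transfer winning) = 2/4 = 1/2; P(transfer losing) = 1/2
If winning transferred: Urn II has 6 winning of 10, so P(winning|winning moved) = 3/5
If losing transferred: Urn II has 5 winning of 10, so P(winning|losing moved) = 1/2
By total probability: P(winning) = 1/2*3/5 + 1/2*1/2 = 11/20

11/20


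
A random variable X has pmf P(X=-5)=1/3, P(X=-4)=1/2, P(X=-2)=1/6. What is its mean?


E[X] = sum(x * P(x))
= -5*1/3 - 4*1/2 - 2*1/6
= -4

-4


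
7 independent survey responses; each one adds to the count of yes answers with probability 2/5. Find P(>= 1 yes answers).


P(at least one) = 1 - P(none)
P(none) = (1 - 2/5)^7 = (3/5)^7 = 2187/78125
P(at least one) = 1 - 2187/78125 = 75938/78125

75938/78125


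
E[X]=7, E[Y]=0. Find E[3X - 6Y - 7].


E[3X - 6Y - 7] = 3*E[X] - 6*E[Y] - 7
= (3)*(7) + (-6)*(0) + (-7)
= 21 + 0 - 7 = 14

14


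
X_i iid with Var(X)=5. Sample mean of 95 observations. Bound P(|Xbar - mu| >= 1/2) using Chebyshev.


Var(Xbar) = Var(X)/n = 5/95
Chebyshev: P(|Xbar-mu| >= 1/2) <= Var(Xbar)/(1/2)^2 = (1/19)/(1/4) = 4/19

4/19


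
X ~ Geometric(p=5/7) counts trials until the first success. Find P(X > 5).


P(X > 5) = P(first 5 trials all fail) = (1-p)^5 = (2/7)^5 = 32/16807

32/16807


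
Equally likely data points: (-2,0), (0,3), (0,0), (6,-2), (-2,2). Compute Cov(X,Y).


E[X]=2/5, E[Y]=3/5, E[XY]=-16/5
Cov(X,Y) = E[XY] - E[X]E[Y] = -16/5 - 2/5*3/5 = -86/25

-86/25


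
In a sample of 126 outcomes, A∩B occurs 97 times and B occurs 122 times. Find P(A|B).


P(A|B) = P(A∩B)/P(B) = (97/126)/(122/126) = 97/122

97/122


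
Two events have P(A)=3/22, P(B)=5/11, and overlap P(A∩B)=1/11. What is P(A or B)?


P(A∪B) = P(A) + P(B) - P(A∩B)
= 3/22 + 5/11 - 1/11 = 1/2

1/2


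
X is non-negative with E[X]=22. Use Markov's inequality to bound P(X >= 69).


Markov: P(X >= a) <= E[X]/a
P(X >= 69) <= 22/69

22/69


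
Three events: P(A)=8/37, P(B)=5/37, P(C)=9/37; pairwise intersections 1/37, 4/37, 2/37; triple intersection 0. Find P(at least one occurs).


P(A∪B∪C) = P(A)+P(B)+P(C) - P(AB)-P(AC)-P(BC) + P(ABC)
= 8/37+5/37+9/37 - 1/37-4/37-2/37 + 0
= 15/37

15/37


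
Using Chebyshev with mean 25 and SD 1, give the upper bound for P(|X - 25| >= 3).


k = 3/1 = 3
Chebyshev: P(|X-mu| >= k*sigma) <= 1/k^2 = 1/3^2 = 1/9

1/9


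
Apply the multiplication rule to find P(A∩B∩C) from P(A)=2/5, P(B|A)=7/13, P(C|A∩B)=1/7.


P(A∩B∩C) = P(A) * P(B|A) * P(C|A∩B)
= 2/5 * 7/13 * 1/7
= 14/65 * 1/7 = 2/65

2/65


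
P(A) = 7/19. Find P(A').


P(A') = 1 - P(A) = 1 - 7/19 = 12/19

12/19


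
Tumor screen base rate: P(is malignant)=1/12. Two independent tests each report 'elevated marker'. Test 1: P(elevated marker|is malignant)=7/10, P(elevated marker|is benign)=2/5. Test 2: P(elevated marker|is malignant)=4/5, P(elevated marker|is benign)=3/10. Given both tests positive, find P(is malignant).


After test 1: P(+) = 7/10*1/12 + 2/5*11/12 = 17/40
P(B|+) = (7/120)/(17/40) = 7/51
After test 2 (use post1 as new prior): P(+) = 4/5*7/51 + 3/10*44/51 = 94/255
P(B|+,+) = (28/255)/(94/255) = 14/47

14/47


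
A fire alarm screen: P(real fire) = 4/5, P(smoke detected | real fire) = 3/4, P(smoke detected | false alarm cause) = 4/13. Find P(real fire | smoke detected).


P(A) = P(A|B)P(B) + P(A|B')P(B') = 3/4*4/5 + 4/13*1/5 = 43/65
P(B|A) = P(A|B)P(B)/P(A) = (3/5)/(43/65) = 39/43

39/43


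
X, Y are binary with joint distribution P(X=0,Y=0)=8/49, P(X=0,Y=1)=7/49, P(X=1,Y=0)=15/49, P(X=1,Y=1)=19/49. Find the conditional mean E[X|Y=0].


P(Y=0) = 23/49
E[X|Y=0] = (0*8 + 1*15)/23 = 15/23

15/23


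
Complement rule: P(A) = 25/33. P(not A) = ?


P(A') = 1 - P(A) = 1 - 25/33 = 8/33

8/33


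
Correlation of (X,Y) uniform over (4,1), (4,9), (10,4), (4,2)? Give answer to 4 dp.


Cov(X,Y) = 0.0000, Var(X) = 6.7500, Var(Y) = 9.5000
rho = Cov/(sqrt(VarX)*sqrt(VarY)) = 0.0000

0.0000


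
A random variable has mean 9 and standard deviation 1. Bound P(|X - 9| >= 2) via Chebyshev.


k = 2/1 = 2
Chebyshev: P(|X-mu| >= k*sigma) <= 1/k^2 = 1/2^2 = 1/4

1/4


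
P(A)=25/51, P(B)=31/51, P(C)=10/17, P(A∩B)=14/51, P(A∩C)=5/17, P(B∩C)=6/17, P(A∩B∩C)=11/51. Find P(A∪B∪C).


P(A∪B∪C) = P(A)+P(B)+P(C) - P(AB)-P(AC)-P(BC) + P(ABC)
= 25/51+31/51+10/17 - 14/51-5/17-6/17 + 11/51
= 50/51

50/51


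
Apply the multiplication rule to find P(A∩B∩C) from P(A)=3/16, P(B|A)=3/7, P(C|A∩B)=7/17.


P(A∩B∩C) = P(A) * P(B|A) * P(C|A∩B)
= 3/16 * 3/7 * 7/17
= 9/112 * 7/17 = 9/272

9/272


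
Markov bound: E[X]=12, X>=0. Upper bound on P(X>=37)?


Markov: P(X >= a) <= E[X]/a
P(X >= 37) <= 12/37

12/37


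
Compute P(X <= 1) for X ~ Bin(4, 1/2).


P(X<=1) = P(X=0) + P(X=1)
= 1/16 + 1/4
= 5/16

5/16


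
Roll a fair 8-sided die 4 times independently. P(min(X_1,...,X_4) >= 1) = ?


P(min >= 1) = P(all X_i >= 1) = (P(X_1 >= 1))^4
= (8/8)^4 = 1^4 = 1

1


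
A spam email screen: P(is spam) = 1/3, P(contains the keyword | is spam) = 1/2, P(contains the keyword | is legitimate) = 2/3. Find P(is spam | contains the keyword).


P(A) = P(A|B)P(B) + P(A|B')P(B') = 1/2*1/3 + 2/3*2/3 = 11/18
P(B|A) = P(A|B)P(B)/P(A) = (1/6)/(11/18) = 3/11

3/11


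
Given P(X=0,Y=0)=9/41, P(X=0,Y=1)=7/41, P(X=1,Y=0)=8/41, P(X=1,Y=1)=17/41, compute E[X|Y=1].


P(Y=1) = 24/41
E[X|Y=1] = (0*7 + 1*17)/24 = 17/24

17/24


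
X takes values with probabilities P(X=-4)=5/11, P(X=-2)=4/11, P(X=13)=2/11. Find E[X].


E[X] = sum(x * P(x))
= -4*5/11 - 2*4/11 + 13*2/11
= -2/11

-2/11


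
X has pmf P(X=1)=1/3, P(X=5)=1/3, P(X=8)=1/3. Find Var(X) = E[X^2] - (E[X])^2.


E[X] = 14/3, E[X^2] = 30
Var(X) = E[X^2] - (E[X])^2 = 30 - (14/3)^2 = 74/9

74/9


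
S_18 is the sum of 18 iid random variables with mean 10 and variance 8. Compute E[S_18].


E[S_n] = n*E[X_1] = 18*10 = 180

180


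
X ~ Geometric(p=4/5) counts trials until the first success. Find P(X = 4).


P(X=4) = (1-p)^3 * p = (1/5)^3 * 4/5
= 1/125 * 4/5 = 4/625

4/625


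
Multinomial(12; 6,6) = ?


12! = 479001600
Denominator: 6!=720 * 6!=720
Coefficient = 479001600 / 518400 = 924

924


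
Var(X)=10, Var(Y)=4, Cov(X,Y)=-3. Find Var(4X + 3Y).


Var(4X + 3Y) = 4^2*Var(X) + 3^2*Var(Y) + 2*4*3*Cov(X,Y)
= 16*10 + 9*4 + 24*(-3)
= 160 + 36 - 72 = 124

124


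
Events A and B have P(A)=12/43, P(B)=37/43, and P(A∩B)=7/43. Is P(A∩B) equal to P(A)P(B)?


P(A)*P(B) = 12/43*37/43 = 444/1849
P(A∩B) = 7/43 != 444/1849, so not independent

No, A and B are not independent


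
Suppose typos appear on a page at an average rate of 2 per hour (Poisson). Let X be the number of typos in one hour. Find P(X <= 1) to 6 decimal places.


P(X<=1) = e^(-2)*2^0/0! + e^(-2)*2^1/1!
≈ 0.1353352832 + 0.2706705665
= 0.4060058497
≈ 0.406006

0.406006


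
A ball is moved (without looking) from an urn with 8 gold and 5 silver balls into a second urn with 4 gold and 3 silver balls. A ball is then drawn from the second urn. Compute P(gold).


P(transfer gold) = 8/13; P(transfer silver) = 5/13
If gold transferred: Urn II has 5 gold of 8, so P(gold|gold moved) = 5/8
If silver transferred: Urn II has 4 gold of 8, so P(gold|silver moved) = 1/2
By total probability: P(gold) = 8/13*5/8 + 5/13*1/2 = 15/26

15/26


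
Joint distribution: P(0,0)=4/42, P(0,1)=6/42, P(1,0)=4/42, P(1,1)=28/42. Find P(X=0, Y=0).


Read from table: P(X=0, Y=0) = 4/42 = 2/21

2/21


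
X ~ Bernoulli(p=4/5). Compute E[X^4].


For Bernoulli: X in {0,1}
E[X^4] = 0^4*(1-4/5) + 1^4*4/5 = 4/5

4/5


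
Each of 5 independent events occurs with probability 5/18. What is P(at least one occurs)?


P(at least one) = 1 - P(none)
P(none) = (1 - 5/18)^5 = (13/18)^5 = 371293/1889568
P(at least one) = 1 - 371293/1889568 = 1518275/1889568

1518275/1889568


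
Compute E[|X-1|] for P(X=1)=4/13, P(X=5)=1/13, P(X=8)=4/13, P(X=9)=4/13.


E[|X-1|] = sum(g(x)*P(x))
= 0*4/13 + 4*1/13 + 7*4/13 + 8*4/13
= 64/13

64/13


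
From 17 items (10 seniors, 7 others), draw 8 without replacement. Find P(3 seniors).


P(X=3) = C(10,3)*C(7,5) / C(17,8)
= 120*21 / 24310
= 2520/24310 = 252/2431

252/2431


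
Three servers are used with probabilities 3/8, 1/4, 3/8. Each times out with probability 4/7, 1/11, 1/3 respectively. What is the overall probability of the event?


P(A) = P(A|B1)P(B1) + P(A|B2)P(B2) + P(A|B3)P(B3)
= 4/7*3/8 + 1/11*1/4 + 1/3*3/8
= 3/14 + 1/44 + 1/8 = 223/616

223/616


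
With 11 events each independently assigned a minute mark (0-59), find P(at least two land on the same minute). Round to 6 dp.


P(all different) = prod((60-i)/60 for i=0..10) = 0.377056
P(at least one match) = 1 - 0.377056 = 0.622944

0.622944


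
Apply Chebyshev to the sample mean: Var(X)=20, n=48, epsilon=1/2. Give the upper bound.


Var(Xbar) = Var(X)/n = 20/48
Chebyshev: P(|Xbar-mu| >= 1/2) <= Var(Xbar)/(1/2)^2 = (5/12)/(1/4) = 5/3
Bound exceeds 1, so trivial bound: 1

1


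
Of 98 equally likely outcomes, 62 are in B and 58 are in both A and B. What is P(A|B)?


P(A|B) = P(A∩B)/P(B) = (58/98)/(62/98) = 58/62 = 29/31

29/31


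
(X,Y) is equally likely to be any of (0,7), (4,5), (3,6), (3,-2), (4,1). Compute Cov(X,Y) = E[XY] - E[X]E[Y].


E[X]=14/5, E[Y]=17/5, E[XY]=36/5
Cov(X,Y) = E[XY] - E[X]E[Y] = 36/5 - 14/5*17/5 = -58/25

-58/25


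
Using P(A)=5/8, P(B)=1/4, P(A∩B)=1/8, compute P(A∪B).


P(A∪B) = P(A) + P(B) - P(A∩B)
= 5/8 + 1/4 - 1/8 = 3/4

3/4


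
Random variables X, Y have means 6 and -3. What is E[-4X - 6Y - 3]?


E[-4X - 6Y - 3] = -4*E[X] - 6*E[Y] - 3
= (-4)*(6) + (-6)*(-3) + (-3)
= -24 + 18 - 3 = -9

-9


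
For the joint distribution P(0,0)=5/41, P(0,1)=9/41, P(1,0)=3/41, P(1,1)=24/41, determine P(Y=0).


P(Y=0) = P(0,0)+P(1,0) = 5/41 + 3/41 = 8/41

8/41


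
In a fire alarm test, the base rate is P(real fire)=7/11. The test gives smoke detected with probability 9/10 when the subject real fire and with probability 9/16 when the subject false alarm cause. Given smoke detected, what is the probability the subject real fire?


P(A) = P(A|B)P(B) + P(A|B')P(B') = 9/10*7/11 + 9/16*4/11 = 171/220
P(B|A) = P(A|B)P(B)/P(A) = (63/110)/(171/220) = 14/19

14/19


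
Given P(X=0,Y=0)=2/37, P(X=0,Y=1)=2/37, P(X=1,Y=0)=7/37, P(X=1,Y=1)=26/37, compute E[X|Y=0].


P(Y=0) = 9/37
E[X|Y=0] = (0*2 + 1*7)/9 = 7/9

7/9


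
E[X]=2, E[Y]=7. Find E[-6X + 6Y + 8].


E[-6X + 6Y + 8] = -6*E[X] + 6*E[Y] + 8
= (-6)*(2) + (6)*(7) + (8)
= -12 + 42 + 8 = 38

38


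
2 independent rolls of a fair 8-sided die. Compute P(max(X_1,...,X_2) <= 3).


P(max <= 3) = P(all X_i <= 3) = (P(X_1 <= 3))^2
= (3/8)^2 = 9/64

9/64


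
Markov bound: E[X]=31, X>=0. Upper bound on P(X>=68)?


Markov: P(X >= a) <= E[X]/a
P(X >= 68) <= 31/68

31/68


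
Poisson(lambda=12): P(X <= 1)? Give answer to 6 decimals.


P(X<=1) = e^(-12)*12^0/0! + e^(-12)*12^1/1!
≈ 0.0000061442 + 0.0000737305
= 0.0000798747
≈ 0.000080

0.000080


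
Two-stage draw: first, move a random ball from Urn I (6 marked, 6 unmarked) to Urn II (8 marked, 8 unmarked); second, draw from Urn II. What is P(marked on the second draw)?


P(transfer marked) = 6/12 = 1/2; P(transfer unmarked) = 1/2
If marked transferred: Urn II has 9 marked of 17, so P(marked|marked moved) = 9/17
If unmarked transferred: Urn II has 8 marked of 17, so P(marked|unmarked moved) = 8/17
By total probability: P(marked) = 1/2*9/17 + 1/2*8/17 = 1/2

1/2


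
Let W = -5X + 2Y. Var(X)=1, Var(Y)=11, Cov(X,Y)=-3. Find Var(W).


Var(-5X + 2Y) = (-5)^2*Var(X) + 2^2*Var(Y) + 2*(-5)*2*Cov(X,Y)
= 25*1 + 4*11 - 20*(-3)
= 25 + 44 + 60 = 129

129


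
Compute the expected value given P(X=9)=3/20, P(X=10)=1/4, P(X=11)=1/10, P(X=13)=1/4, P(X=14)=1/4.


E[X] = sum(x * P(x))
= 9*3/20 + 10*1/4 + 11*1/10 + 13*1/4 + 14*1/4
= 117/10

117/10


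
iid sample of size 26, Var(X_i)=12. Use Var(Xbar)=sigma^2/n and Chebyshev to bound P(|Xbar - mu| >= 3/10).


Var(Xbar) = Var(X)/n = 12/26
Chebyshev: P(|Xbar-mu| >= 3/10) <= Var(Xbar)/(3/10)^2 = (6/13)/(9/100) = 200/39
Bound exceeds 1, so trivial bound: 1

1


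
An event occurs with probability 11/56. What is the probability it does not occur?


P(A') = 1 - P(A) = 1 - 11/56 = 45/56

45/56


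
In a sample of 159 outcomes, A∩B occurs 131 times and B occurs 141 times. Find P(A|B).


P(A|B) = P(A∩B)/P(B) = (131/159)/(141/159) = 131/141

131/141


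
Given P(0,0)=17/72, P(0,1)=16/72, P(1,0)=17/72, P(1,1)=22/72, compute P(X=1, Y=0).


Read from table: P(X=1, Y=0) = 17/72

17/72


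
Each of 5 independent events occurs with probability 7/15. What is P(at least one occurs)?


P(at least one) = 1 - P(none)
P(none) = (1 - 7/15)^5 = (8/15)^5 = 32768/759375
P(at least one) = 1 - 32768/759375 = 726607/759375

726607/759375


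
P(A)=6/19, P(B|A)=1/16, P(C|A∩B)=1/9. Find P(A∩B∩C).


P(A∩B∩C) = P(A) * P(B|A) * P(C|A∩B)
= 6/19 * 1/16 * 1/9
= 3/152 * 1/9 = 1/456

1/456


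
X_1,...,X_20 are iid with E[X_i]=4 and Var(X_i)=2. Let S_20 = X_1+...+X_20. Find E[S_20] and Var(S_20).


E[S_n] = n*mu = 20*4 = 80
Var(S_n) = n*sigma^2 = 20*2 = 40

E[S_20]=80, Var(S_20)=40


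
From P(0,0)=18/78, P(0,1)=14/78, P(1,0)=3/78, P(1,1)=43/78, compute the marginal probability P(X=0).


P(X=0) = P(0,0)+P(0,1) = 18/78 + 14/78 = 32/78 = 16/39

16/39


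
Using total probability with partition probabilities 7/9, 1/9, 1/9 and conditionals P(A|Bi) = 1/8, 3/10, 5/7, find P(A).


P(A) = P(A|B1)P(B1) + P(A|B2)P(B2) + P(A|B3)P(B3)
= 1/8*7/9 + 3/10*1/9 + 5/7*1/9
= 7/72 + 1/30 + 5/63 = 529/2520

529/2520


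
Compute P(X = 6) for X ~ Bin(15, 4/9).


P(X=6) = C(15,6) * p^6 * (1-p)^9
= 5005 * 4096/531441 * 1953125/387420489
= 40040000000000/205891132094649

40040000000000/205891132094649


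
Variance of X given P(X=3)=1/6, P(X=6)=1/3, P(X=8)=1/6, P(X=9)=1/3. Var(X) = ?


E[X] = 41/6, E[X^2] = 307/6
Var(X) = E[X^2] - (E[X])^2 = 307/6 - (41/6)^2 = 161/36

161/36


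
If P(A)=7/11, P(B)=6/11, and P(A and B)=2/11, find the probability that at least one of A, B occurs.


P(A∪B) = P(A) + P(B) - P(A∩B)
= 7/11 + 6/11 - 2/11 = 1

1


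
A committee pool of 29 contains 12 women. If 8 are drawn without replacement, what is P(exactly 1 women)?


P(X=1) = C(12,1)*C(17,7) / C(29,8)
= 12*19448 / 4292145
= 233376/4292145 = 544/10005

544/10005


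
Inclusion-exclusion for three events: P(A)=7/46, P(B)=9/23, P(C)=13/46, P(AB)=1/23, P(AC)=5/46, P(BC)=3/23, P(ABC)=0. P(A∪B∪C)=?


P(A∪B∪C) = P(A)+P(B)+P(C) - P(AB)-P(AC)-P(BC) + P(ABC)
= 7/46+9/23+13/46 - 1/23-5/46-3/23 + 0
= 25/46

25/46


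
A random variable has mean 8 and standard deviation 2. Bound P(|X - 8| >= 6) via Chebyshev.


k = 6/2 = 3
Chebyshev: P(|X-mu| >= k*sigma) <= 1/k^2 = 1/3^2 = 1/9

1/9


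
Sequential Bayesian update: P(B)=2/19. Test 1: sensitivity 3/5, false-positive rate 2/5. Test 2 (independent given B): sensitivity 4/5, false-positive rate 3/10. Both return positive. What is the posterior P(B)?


After test 1: P(+) = 3/5*2/19 + 2/5*17/19 = 8/19
P(B|+) = (6/95)/(8/19) = 3/20
After test 2 (use post1 as new prior): P(+) = 4/5*3/20 + 3/10*17/20 = 3/8
P(B|+,+) = (3/25)/(3/8) = 8/25

8/25


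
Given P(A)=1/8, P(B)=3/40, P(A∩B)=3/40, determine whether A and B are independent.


P(A)*P(B) = 1/8*3/40 = 3/320
P(A∩B) = 3/40 != 3/320, so not independent

No, A and B are not independent


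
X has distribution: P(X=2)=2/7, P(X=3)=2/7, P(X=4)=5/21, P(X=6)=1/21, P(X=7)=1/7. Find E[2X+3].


E[2X+3] = sum(g(x)*P(x))
= 7*2/7 + 9*2/7 + 11*5/21 + 15*1/21 + 17*1/7
= 31/3

31/3


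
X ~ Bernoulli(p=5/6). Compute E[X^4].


For Bernoulli: X in {0,1}
E[X^4] = 0^4*(1-5/6) + 1^4*5/6 = 5/6

5/6


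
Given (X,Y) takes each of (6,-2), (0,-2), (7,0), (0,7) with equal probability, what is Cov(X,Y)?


E[X]=13/4, E[Y]=3/4, E[XY]=-3
Cov(X,Y) = E[XY] - E[X]E[Y] = -3 - 13/4*3/4 = -87/16

-87/16


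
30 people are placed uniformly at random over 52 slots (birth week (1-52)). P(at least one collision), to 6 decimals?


P(all different) = prod((52-i)/52 for i=0..29) = 0.000024
P(at least one match) = 1 - 0.000024 = 0.999976

0.999976


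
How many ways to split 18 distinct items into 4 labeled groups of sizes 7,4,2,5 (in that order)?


18! = 6402373705728000
Denominator: 7!=5040 * 4!=24 * 2!=2 * 5!=120
Coefficient = 6402373705728000 / 29030400 = 220540320

220540320


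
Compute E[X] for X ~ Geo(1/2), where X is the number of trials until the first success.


For geometric (trials until first success), E[X] = 1/p = 1/(1/2) = 2

2


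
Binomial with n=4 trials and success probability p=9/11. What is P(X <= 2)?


P(X<=2) = P(X=0) + P(X=1) + P(X=2)
= 16/14641 + 288/14641 + 1944/14641
= 2248/14641

2248/14641


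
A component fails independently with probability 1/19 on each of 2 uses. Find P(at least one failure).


P(at least one) = 1 - P(none)
P(none) = (1 - 1/19)^2 = (18/19)^2 = 324/361
P(at least one) = 1 - 324/361 = 37/361

37/361


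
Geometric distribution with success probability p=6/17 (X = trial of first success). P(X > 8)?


P(X > 8) = P(first 8 trials all fail) = (1-p)^8 = (11/17)^8 = 214358881/6975757441

214358881/6975757441


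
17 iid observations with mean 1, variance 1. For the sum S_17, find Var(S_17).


By independence, Var(S_n) = n*Var(X_1) = 17*1 = 17

17


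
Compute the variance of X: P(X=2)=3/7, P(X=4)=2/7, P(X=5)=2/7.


E[X] = 24/7, E[X^2] = 94/7
Var(X) = E[X^2] - (E[X])^2 = 94/7 - (24/7)^2 = 82/49

82/49


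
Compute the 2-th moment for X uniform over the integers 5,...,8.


E[X^2] = (1/4) * sum(x^2 for x=5..8)
= 174/4 = 87/2

87/2


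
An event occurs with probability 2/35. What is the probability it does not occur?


P(A') = 1 - P(A) = 1 - 2/35 = 33/35

33/35


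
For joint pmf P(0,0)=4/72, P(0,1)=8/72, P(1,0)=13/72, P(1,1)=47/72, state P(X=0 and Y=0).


Read from table: P(X=0, Y=0) = 4/72 = 1/18

1/18


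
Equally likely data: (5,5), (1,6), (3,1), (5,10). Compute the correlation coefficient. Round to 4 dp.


Cov(X,Y) = 1.7500, Var(X) = 2.7500, Var(Y) = 10.2500
rho = Cov/(sqrt(VarX)*sqrt(VarY)) = 0.3296

0.3296


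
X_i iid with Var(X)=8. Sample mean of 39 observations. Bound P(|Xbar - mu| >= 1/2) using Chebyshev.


Var(Xbar) = Var(X)/n = 8/39
Chebyshev: P(|Xbar-mu| >= 1/2) <= Var(Xbar)/(1/2)^2 = (8/39)/(1/4) = 32/39

32/39


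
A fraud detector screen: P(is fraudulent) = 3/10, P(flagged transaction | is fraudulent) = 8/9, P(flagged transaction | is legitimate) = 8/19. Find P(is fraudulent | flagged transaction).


P(A) = P(A|B)P(B) + P(A|B')P(B') = 8/9*3/10 + 8/19*7/10 = 32/57
P(B|A) = P(A|B)P(B)/P(A) = (4/15)/(32/57) = 19/40

19/40


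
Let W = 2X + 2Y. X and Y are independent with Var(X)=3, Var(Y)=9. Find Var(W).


Independence => Cov(X,Y)=0
Var(2X + 2Y) = 2^2*Var(X) + 2^2*Var(Y)
= 4*3 + 4*9 = 48

48


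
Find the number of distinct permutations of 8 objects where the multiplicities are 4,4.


8! = 40320
Denominator: 4!=24 * 4!=24
Coefficient = 40320 / 576 = 70

70


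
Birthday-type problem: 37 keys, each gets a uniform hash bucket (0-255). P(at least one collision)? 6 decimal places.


P(all different) = prod((256-i)/256 for i=0..36) = 0.064904
P(at least one match) = 1 - 0.064904 = 0.935096

0.935096


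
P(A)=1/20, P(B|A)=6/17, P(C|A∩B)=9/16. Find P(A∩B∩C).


P(A∩B∩C) = P(A) * P(B|A) * P(C|A∩B)
= 1/20 * 6/17 * 9/16
= 3/170 * 9/16 = 27/2720

27/2720


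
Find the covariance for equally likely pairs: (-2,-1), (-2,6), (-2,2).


E[X]=-2, E[Y]=7/3, E[XY]=-14/3
Cov(X,Y) = E[XY] - E[X]E[Y] = -14/3 + 2*7/3 = 0

0


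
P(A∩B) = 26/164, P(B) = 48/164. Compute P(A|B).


P(A|B) = P(A∩B)/P(B) = (26/164)/(48/164) = 26/48 = 13/24

13/24


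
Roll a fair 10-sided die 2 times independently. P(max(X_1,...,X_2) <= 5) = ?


P(max <= 5) = P(all X_i <= 5) = (P(X_1 <= 5))^2
= (5/10)^2 = (1/2)^2 = 1/4

1/4


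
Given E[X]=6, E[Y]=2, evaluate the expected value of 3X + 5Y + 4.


E[3X + 5Y + 4] = 3*E[X] + 5*E[Y] + 4
= (3)*(6) + (5)*(2) + (4)
= 18 + 10 + 4 = 32

32


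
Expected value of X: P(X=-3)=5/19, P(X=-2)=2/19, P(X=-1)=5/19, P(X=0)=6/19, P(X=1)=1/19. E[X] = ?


E[X] = sum(x * P(x))
= -3*5/19 - 2*2/19 - 1*5/19 + 0*6/19 + 1*1/19
= -23/19

-23/19


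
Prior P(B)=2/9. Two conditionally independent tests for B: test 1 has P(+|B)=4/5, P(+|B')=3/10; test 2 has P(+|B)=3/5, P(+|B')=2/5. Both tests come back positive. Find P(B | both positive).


After test 1: P(+) = 4/5*2/9 + 3/10*7/9 = 37/90
P(B|+) = (8/45)/(37/90) = 16/37
After test 2 (use post1 as new prior): P(+) = 3/5*16/37 + 2/5*21/37 = 18/37
P(B|+,+) = (48/185)/(18/37) = 8/15

8/15


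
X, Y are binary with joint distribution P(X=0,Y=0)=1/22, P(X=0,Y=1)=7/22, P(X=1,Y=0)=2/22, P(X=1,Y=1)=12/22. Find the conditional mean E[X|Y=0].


P(Y=0) = 3/22
E[X|Y=0] = (0*1 + 1*2)/3 = 2/3

2/3


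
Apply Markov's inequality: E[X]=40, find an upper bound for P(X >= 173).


Markov: P(X >= a) <= E[X]/a
P(X >= 173) <= 40/173

40/173


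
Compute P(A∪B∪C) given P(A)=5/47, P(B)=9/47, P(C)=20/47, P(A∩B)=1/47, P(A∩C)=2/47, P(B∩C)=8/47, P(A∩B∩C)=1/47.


P(A∪B∪C) = P(A)+P(B)+P(C) - P(AB)-P(AC)-P(BC) + P(ABC)
= 5/47+9/47+20/47 - 1/47-2/47-8/47 + 1/47
= 24/47

24/47


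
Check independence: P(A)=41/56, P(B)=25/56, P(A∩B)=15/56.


P(A)*P(B) = 41/56*25/56 = 1025/3136
P(A∩B) = 15/56 != 1025/3136, so not independent

No, A and B are not independent


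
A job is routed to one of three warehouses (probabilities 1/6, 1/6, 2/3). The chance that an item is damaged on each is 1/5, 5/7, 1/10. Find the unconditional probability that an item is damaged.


P(A) = P(A|B1)P(B1) + P(A|B2)P(B2) + P(A|B3)P(B3)
= 1/5*1/6 + 5/7*1/6 + 1/10*2/3
= 1/30 + 5/42 + 1/15 = 23/105

23/105


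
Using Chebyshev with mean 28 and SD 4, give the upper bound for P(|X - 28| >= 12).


k = 12/4 = 3
Chebyshev: P(|X-mu| >= k*sigma) <= 1/k^2 = 1/3^2 = 1/9

1/9


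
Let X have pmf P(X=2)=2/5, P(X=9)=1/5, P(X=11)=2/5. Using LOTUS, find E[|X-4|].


E[|X-4|] = sum(g(x)*P(x))
= 2*2/5 + 5*1/5 + 7*2/5
= 23/5

23/5


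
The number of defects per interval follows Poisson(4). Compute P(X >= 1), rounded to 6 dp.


P(X>=1) = 1 - P(X<=0) = 1 - (e^(-4)*4^0/0!)
≈ 1 - 0.0183156389 = 0.9816843611
≈ 0.981684

0.981684


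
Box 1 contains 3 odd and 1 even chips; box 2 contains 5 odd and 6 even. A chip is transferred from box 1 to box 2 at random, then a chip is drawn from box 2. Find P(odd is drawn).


P(transfer odd) = 3/4; P(transfer even) = 1/4
If odd transferred: Urn II has 6 odd of 12, so P(odd|odd moved) = 1/2
If even transferred: Urn II has 5 odd of 12, so P(odd|even moved) = 5/12
By total probability: P(odd) = 3/4*1/2 + 1/4*5/12 = 23/48

23/48


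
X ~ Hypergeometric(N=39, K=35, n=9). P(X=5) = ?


P(X=5) = C(35,5)*C(4,4) / C(39,9)
= 324632*1 / 211915132
= 324632/211915132 = 14/9139

14/9139
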